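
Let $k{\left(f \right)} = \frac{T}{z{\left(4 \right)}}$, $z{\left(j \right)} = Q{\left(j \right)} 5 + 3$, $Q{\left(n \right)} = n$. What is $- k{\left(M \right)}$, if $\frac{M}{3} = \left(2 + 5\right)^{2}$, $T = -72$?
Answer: $\frac{72}{23} \approx 3.1304$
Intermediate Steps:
$z{\left(j \right)} = 3 + 5 j$ ($z{\left(j \right)} = j 5 + 3 = 5 j + 3 = 3 + 5 j$)
$M = 147$ ($M = 3 \left(2 + 5\right)^{2} = 3 \cdot 7^{2} = 3 \cdot 49 = 147$)
$k{\left(f \right)} = - \frac{72}{23}$ ($k{\left(f \right)} = - \frac{72}{3 + 5 \cdot 4} = - \frac{72}{3 + 20} = - \frac{72}{23}$)
$- k{\left(M \right)} = \left(-1\right) \left(- \frac{72}{23}\right) = \frac{72}{23}$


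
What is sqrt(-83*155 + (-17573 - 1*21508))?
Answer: I*sqrt(51946) ≈ 227.92*I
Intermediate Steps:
sqrt(-83*155 + (-17573 - 1*21508)) = sqrt(-12865 + (-17573 - 21508)) = sqrt(-12865 - 39081) = sqrt(-51946) = I*sqrt(51946)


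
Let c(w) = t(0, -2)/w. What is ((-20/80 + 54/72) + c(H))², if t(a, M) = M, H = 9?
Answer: 25/324 ≈ 0.077160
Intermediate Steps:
c(w) = -2/w
((-20/80 + 54/72) + c(H))² = ((-20/80 + 54/72) - 2/9)² = ((-20*1/80 + 54*(1/72)) - 2*⅑)² = ((-¼ + ¾) - 2/9)² = (½ - 2/9)² = (5/18)² = 25/324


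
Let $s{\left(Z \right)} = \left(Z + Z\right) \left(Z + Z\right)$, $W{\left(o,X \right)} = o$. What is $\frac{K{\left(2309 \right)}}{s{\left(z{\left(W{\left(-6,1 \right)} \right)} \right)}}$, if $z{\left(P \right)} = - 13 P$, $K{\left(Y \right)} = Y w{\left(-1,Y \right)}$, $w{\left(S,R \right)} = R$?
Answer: $\frac{5331481}{24336} \approx 219.08$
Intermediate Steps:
$K{\left(Y \right)} = Y^{2}$ ($K{\left(Y \right)} = Y Y = Y^{2}$)
$s{\left(Z \right)} = 4 Z^{2}$ ($s{\left(Z \right)} = 2 Z 2 Z = 4 Z^{2}$)
$\frac{K{\left(2309 \right)}}{s{\left(z{\left(W{\left(-6,1 \right)} \right)} \right)}} = \frac{2309^{2}}{4 \left(\left(-13\right) \left(-6\right)\right)^{2}} = \frac{5331481}{4 \cdot 78^{2}} = \frac{5331481}{4 \cdot 6084} = \frac{5331481}{24336}$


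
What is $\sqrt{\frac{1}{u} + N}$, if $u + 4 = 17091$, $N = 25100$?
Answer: $\frac{\sqrt{7328335798987}}{17087} \approx 158.43$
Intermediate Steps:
$u = 17087$ ($u = -4 + 17091 = 17087$)
$\sqrt{\frac{1}{u} + N} = \sqrt{\frac{1}{17087} + 25100} = \sqrt{\frac{428883701}{17087}} = \frac{\sqrt{7328335798987}}{17087}$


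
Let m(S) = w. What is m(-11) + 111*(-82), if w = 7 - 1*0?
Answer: -9095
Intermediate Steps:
w = 7 (w = 7 + 0 = 7)
m(S) = 7
m(-11) + 111*(-82) = 7 + 111*(-82) = 7 - 9102 = -9095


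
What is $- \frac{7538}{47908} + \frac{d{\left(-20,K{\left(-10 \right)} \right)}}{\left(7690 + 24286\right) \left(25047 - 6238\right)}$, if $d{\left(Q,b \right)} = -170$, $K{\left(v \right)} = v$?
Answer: $- \frac{80957805617}{514528997612} \approx -0.15734$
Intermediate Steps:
$- \frac{7538}{47908} + \frac{d{\left(-20,K{\left(-10 \right)} \right)}}{\left(7690 + 24286\right) \left(25047 - 6238\right)} = - \frac{7538}{47908} - \frac{170}{\left(7690 + 24286\right) \left(25047 - 6238\right)} = \left(-7538\right) \frac{1}{47908} - \frac{170}{31976 \cdot 18809} = - \frac{3769}{23954} - \frac{170}{601436584} = - \frac{3769}{23954} - \frac{85}{300718292} = - \frac{80957805617}{514528997612}$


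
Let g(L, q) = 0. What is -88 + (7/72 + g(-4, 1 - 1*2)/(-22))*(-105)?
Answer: -2357/24 ≈ -98.208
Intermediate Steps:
-88 + (7/72 + g(-4, 1 - 1*2)/(-22))*(-105) = -88 + (7/72 + 0/(-22))*(-105) = -88 + (7*(1/72) + 0*(-1/22))*(-105) = -88 + (7/72 + 0)*(-105) = -88 + (7/72)*(-105) = -88 - 245/24 = -2357/24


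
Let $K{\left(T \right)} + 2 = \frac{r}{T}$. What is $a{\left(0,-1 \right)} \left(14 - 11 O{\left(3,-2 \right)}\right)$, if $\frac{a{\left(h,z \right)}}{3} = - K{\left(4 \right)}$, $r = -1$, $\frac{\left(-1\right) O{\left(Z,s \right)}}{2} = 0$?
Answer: $\frac{189}{2} \approx 94.5$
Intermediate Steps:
$O{\left(Z,s \right)} = 0$ ($O{\left(Z,s \right)} = \left(-2\right) 0 = 0$)
$K{\left(T \right)} = -2 - \frac{1}{T}$
$a{\left(h,z \right)} = \frac{27}{4}$ ($a{\left(h,z \right)} = 3 \left(- (-2 - \frac{1}{4})\right) = 3 \left(\left(-1\right) \left(- \frac{9}{4}\right)\right) = 3 \cdot \frac{9}{4} = \frac{27}{4}$)
$a{\left(0,-1 \right)} \left(14 - 11 O{\left(3,-2 \right)}\right) = \frac{27 \left(14 - 0\right)}{4} = \frac{27 \left(14 + 0\right)}{4} = \frac{27}{4} \cdot 14 = \frac{189}{2}$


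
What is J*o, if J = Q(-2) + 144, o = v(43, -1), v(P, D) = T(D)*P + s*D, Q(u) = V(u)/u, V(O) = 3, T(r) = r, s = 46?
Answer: -25365/2 ≈ -12683.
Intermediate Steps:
Q(u) = 3/u
v(P, D) = 46*D + D*P (v(P, D) = D*P + 46*D = 46*D + D*P)
o = -89 (o = -(46 + 43) = -1*89 = -89)
J = 285/2 (J = 3/(-2) + 144 = 3*(-1/2) + 144 = -3/2 + 144 = 285/2 ≈ 142.50)
J*o = (285/2)*(-89) = -25365/2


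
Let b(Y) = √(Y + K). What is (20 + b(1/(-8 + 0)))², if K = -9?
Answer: (80 + I*√146)²/16 ≈ 390.88 + 120.83*I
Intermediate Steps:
b(Y) = √(-9 + Y) (b(Y) = √(Y - 9) = √(-9 + Y))
(20 + b(1/(-8 + 0)))² = (20 + √(-9 + 1/(-8 + 0)))² = (20 + √(-9 + 1/(-8)))² = (20 + √(-9 - ⅛))² = (20 + √(-73/8))² = (20 + I*√146/4)²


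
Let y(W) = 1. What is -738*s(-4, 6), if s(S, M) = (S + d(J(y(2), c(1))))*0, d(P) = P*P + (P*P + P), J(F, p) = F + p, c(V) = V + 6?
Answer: 0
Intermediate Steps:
c(V) = 6 + V
d(P) = P + 2*P**2 (d(P) = P**2 + (P**2 + P) = P**2 + (P + P**2) = P + 2*P**2)
s(S, M) = 0 (s(S, M) = (S + (1 + (6 + 1))*(1 + 2*(1 + (6 + 1))))*0 = (S + (1 + 7)*(1 + 2*(1 + 7)))*0 = (S + 8*(1 + 2*8))*0 = (S + 8*(1 + 16))*0 = (S + 8*17)*0 = (S + 136)*0 = (136 + S)*0 = 0)
-738*s(-4, 6) = -738*0 = 0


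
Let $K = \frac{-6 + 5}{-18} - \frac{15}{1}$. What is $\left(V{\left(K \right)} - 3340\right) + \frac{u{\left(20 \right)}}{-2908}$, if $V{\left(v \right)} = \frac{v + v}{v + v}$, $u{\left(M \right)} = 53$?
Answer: $- \frac{9709865}{2908} \approx -3339.0$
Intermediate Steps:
$K = - \frac{269}{18}$ ($K = \left(-1\right) \left(- \frac{1}{18}\right) - 15 = \frac{1}{18} - 15 = - \frac{269}{18} \approx -14.944$)
$V{\left(v \right)} = 1$ ($V{\left(v \right)} = \frac{2 v}{2 v} = 2 v \frac{1}{2 v} = 1$)
$\left(V{\left(K \right)} - 3340\right) + \frac{u{\left(20 \right)}}{-2908} = \left(1 - 3340\right) + \frac{53}{-2908} = -3339 + 53 \left(- \frac{1}{2908}\right) = -3339 - \frac{53}{2908} = - \frac{9709865}{2908}$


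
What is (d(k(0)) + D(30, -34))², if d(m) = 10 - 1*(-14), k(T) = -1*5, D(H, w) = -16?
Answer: 64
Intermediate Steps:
k(T) = -5
d(m) = 24 (d(m) = 10 + 14 = 24)
(d(k(0)) + D(30, -34))² = (24 - 16)² = 8² = 64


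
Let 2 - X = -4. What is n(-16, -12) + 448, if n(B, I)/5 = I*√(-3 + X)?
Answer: 448 - 60*√3 ≈ 344.08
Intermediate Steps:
X = 6 (X = 2 - 1*(-4) = 2 + 4 = 6)
n(B, I) = 5*I*√3 (n(B, I) = 5*(I*√(-3 + 6)) = 5*(I*√3) = 5*I*√3)
n(-16, -12) + 448 = 5*(-12)*√3 + 448 = -60*√3 + 448 = 448 - 60*√3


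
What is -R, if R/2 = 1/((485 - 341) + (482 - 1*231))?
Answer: -2/395 ≈ -0.0050633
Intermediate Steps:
R = 2/395 (R = 2/((485 - 341) + (482 - 1*231)) = 2/(144 + (482 - 231)) = 2/(144 + 251) = 2/395 ≈ 0.0050633)
-R = -1*2/395 = -2/395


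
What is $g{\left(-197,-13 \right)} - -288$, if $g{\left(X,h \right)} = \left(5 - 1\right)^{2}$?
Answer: $304$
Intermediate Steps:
$g{\left(X,h \right)} = 16$ ($g{\left(X,h \right)} = 4^{2} = 16$)
$g{\left(-197,-13 \right)} - -288 = 16 - -288 = 16 + 288 = 304$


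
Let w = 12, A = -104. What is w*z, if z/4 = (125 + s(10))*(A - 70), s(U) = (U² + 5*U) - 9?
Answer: -2221632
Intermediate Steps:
s(U) = -9 + U² + 5*U
z = -185136 (z = 4*((125 + (-9 + 10² + 5*10))*(-104 - 70)) = 4*((125 + (-9 + 100 + 50))*(-174)) = 4*((125 + 141)*(-174)) = 4*(266*(-174)) = 4*(-46284) = -185136)
w*z = 12*(-185136) = -2221632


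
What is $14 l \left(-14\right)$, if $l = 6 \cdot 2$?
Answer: $-2352$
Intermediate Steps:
$l = 12$
$14 l \left(-14\right) = 14 \cdot 12 \left(-14\right) = 168 \left(-14\right) = -2352$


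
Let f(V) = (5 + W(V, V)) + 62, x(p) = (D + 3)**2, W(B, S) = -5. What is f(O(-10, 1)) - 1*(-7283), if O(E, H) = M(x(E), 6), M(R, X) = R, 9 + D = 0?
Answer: 7345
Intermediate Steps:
D = -9 (D = -9 + 0 = -9)
x(p) = 36 (x(p) = (-9 + 3)**2 = (-6)**2 = 36)
O(E, H) = 36
f(V) = 62 (f(V) = (5 - 5) + 62 = 0 + 62 = 62)
f(O(-10, 1)) - 1*(-7283) = 62 - 1*(-7283) = 62 + 7283 = 7345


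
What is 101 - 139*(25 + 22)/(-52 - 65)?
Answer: 18350/117 ≈ 156.84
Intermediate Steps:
101 - 139*(25 + 22)/(-52 - 65) = 101 - 6533/(-117) = 101 - 6533*(-1)/117 = 101 - 139*(-47/117) = 101 + 6533/117 = 18350/117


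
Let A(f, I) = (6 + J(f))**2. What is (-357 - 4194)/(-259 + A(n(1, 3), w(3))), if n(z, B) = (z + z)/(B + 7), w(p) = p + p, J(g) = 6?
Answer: 4551/115 ≈ 39.574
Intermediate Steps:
w(p) = 2*p
n(z, B) = 2*z/(7 + B) (n(z, B) = (2*z)/(7 + B) = 2*z/(7 + B))
A(f, I) = 144 (A(f, I) = (6 + 6)**2 = 12**2 = 144)
(-357 - 4194)/(-259 + A(n(1, 3), w(3))) = (-357 - 4194)/(-259 + 144) = -4551/(-115) = -4551*(-1/115) = 4551/115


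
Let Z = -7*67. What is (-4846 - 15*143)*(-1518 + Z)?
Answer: 13891117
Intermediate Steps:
Z = -469
(-4846 - 15*143)*(-1518 + Z) = (-4846 - 15*143)*(-1518 - 469) = (-4846 - 2145)*(-1987) = -6991*(-1987) = 13891117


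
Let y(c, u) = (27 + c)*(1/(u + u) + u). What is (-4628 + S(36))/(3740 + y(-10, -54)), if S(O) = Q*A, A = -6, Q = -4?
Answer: -497232/304759 ≈ -1.6316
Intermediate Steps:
y(c, u) = (27 + c)*(u + 1/(2*u)) (y(c, u) = (27 + c)*(1/(2*u) + u) = (27 + c)*(u + 1/(2*u)))
S(O) = 24 (S(O) = -4*(-6) = 24)
(-4628 + S(36))/(3740 + y(-10, -54)) = (-4628 + 24)/(3740 + (½)*(27 - 10 + 2*(-54)²*(27 - 10))/(-54)) = -4604/(3740 + (½)*(-1/54)*(27 - 10 + 2*2916*17)) = -4604/(3740 + (½)*(-1/54)*(27 - 10 + 99144)) = -4604/(3740 + (½)*(-1/54)*99161) = -4604/(3740 - 99161/108) = -4604/304759/108 = -4604*108/304759 = -497232/304759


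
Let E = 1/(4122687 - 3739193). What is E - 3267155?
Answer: -1252934339569/383494 ≈ -3.2672e+6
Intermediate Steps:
E = 1/383494 ≈ 2.6076e-6
E - 3267155 = 1/383494 - 3267155 = -1252934339569/383494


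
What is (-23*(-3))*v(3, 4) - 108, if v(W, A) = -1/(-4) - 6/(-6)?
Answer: -87/4 ≈ -21.750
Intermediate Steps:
v(W, A) = 5/4 (v(W, A) = -1*(-1/4) - 6*(-1/6) = 1/4 + 1 = 5/4)
(-23*(-3))*v(3, 4) - 108 = -23*(-3)*(5/4) - 108 = 69*(5/4) - 108 = 345/4 - 108 = -87/4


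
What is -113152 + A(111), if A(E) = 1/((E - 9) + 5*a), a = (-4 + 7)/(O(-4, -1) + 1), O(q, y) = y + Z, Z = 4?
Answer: -47863292/423 ≈ -1.1315e+5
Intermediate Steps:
O(q, y) = 4 + y (O(q, y) = y + 4 = 4 + y)
a = ¾ (a = (-4 + 7)/((4 - 1) + 1) = 3/(3 + 1) = 3/4 = 3*(¼) = ¾ ≈ 0.75000)
A(E) = 1/(-21/4 + E) (A(E) = 1/((E - 9) + 5*(¾)) = 1/((-9 + E) + 15/4) = 1/(-21/4 + E))
-113152 + A(111) = -113152 + 4/(-21 + 4*111) = -113152 + 4/(-21 + 444) = -113152 + 4/423 = -47863292/423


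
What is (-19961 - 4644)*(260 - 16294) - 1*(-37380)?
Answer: 394553950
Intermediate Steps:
(-19961 - 4644)*(260 - 16294) - 1*(-37380) = -24605*(-16034) + 37380 = 394516570 + 37380 = 394553950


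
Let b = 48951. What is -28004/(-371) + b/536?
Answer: 33170965/198856 ≈ 166.81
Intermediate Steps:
-28004/(-371) + b/536 = -28004/(-371) + 48951/536 = -28004*(-1/371) + 48951*(1/536) = 28004/371 + 48951/536 = 33170965/198856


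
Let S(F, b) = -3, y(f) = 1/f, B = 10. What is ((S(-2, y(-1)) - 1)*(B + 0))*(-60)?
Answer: 2400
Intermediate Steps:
((S(-2, y(-1)) - 1)*(B + 0))*(-60) = ((-3 - 1)*(10 + 0))*(-60) = -4*10*(-60) = -40*(-60) = 2400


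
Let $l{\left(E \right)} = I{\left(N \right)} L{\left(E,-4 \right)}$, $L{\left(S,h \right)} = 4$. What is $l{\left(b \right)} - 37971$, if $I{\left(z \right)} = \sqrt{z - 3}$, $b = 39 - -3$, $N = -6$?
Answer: $-37971 + 12 i \approx -37971.0 + 12.0 i$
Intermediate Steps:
$b = 42$ ($b = 39 + 3 = 42$)
$I{\left(z \right)} = \sqrt{-3 + z}$
$l{\left(E \right)} = 12 i$ ($l{\left(E \right)} = \sqrt{-3 - 6} \cdot 4 = \sqrt{-9} \cdot 4 = 3 i 4 = 12 i$)
$l{\left(b \right)} - 37971 = 12 i - 37971 = -37971 + 12 i$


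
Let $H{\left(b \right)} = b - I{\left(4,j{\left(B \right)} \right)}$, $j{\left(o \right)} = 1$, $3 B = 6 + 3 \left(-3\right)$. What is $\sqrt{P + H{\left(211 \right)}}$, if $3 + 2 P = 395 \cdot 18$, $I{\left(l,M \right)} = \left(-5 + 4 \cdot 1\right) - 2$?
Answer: $\frac{\sqrt{15070}}{2} \approx 61.38$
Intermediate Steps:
$B = -1$ ($B = \frac{6 + 3 \left(-3\right)}{3} = \frac{6 - 9}{3} = \frac{1}{3} \left(-3\right) = -1$)
$I{\left(l,M \right)} = -3$ ($I{\left(l,M \right)} = \left(-5 + 4\right) - 2 = -1 - 2 = -3$)
$H{\left(b \right)} = 3 + b$ ($H{\left(b \right)} = b - -3 = b + 3 = 3 + b$)
$P = \frac{7107}{2}$ ($P = - \frac{3}{2} + \frac{395 \cdot 18}{2} = - \frac{3}{2} + \frac{1}{2} \cdot 7110 = - \frac{3}{2} + 3555 = \frac{7107}{2} \approx 3553.5$)
$\sqrt{P + H{\left(211 \right)}} = \sqrt{\frac{7107}{2} + \left(3 + 211\right)} = \sqrt{\frac{7107}{2} + 214} = \sqrt{\frac{7535}{2}} = \frac{\sqrt{15070}}{2}$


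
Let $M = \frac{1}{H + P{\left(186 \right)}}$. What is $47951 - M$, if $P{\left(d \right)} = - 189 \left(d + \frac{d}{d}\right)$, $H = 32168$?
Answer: $\frac{152244426}{3175} \approx 47951.0$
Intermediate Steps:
$P{\left(d \right)} = -189 - 189 d$ ($P{\left(d \right)} = - 189 \left(d + 1\right) = - 189 \left(1 + d\right) = -189 - 189 d$)
$M = - \frac{1}{3175}$ ($M = \frac{1}{32168 - 35343} = \frac{1}{-3175} = - \frac{1}{3175} \approx -0.00031496$)
$47951 - M = 47951 - - \frac{1}{3175} = 47951 + \frac{1}{3175} = \frac{152244426}{3175}$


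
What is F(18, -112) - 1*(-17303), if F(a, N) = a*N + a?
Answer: 15305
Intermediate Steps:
F(a, N) = a + N*a (F(a, N) = N*a + a = a + N*a)
F(18, -112) - 1*(-17303) = 18*(1 - 112) - 1*(-17303) = 18*(-111) + 17303 = -1998 + 17303 = 15305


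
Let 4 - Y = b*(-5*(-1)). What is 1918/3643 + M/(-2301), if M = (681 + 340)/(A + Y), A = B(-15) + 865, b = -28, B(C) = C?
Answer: 4383118589/8332247742 ≈ 0.52604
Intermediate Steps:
Y = 144 (Y = 4 - (-28)*(-5*(-1)) = 4 - (-28)*5 = 4 - 1*(-140) = 4 + 140 = 144)
A = 850 (A = -15 + 865 = 850)
M = 1021/994 (M = (681 + 340)/(850 + 144) = 1021/994 ≈ 1.0272)
1918/3643 + M/(-2301) = 1918/3643 + (1021/994)/(-2301) = 1918*(1/3643) + (1021/994)*(-1/2301) = 1918/3643 - 1021/2287194 = 4383118589/8332247742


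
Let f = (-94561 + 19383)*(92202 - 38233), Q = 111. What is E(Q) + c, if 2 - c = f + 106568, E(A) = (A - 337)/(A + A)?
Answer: 450346415563/111 ≈ 4.0572e+9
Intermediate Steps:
f = -4057281482 (f = -75178*53969 = -4057281482)
E(A) = (-337 + A)/(2*A) (E(A) = (-337 + A)/((2*A)) = (-337 + A)*(1/(2*A)) = (-337 + A)/(2*A))
c = 4057174916 (c = 2 - (-4057281482 + 106568) = 2 - 1*(-4057174914) = 2 + 4057174914 = 4057174916)
E(Q) + c = (½)*(-337 + 111)/111 + 4057174916 = (½)*(1/111)*(-226) + 4057174916 = -113/111 + 4057174916 = 450346415563/111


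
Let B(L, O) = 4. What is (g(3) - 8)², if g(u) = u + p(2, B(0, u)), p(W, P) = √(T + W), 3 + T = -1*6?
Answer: (5 - I*√7)² ≈ 18.0 - 26.458*I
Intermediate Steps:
T = -9 (T = -3 - 1*6 = -3 - 6 = -9)
p(W, P) = √(-9 + W)
g(u) = u + I*√7 (g(u) = u + √(-9 + 2) = u + √(-7) = u + I*√7)
(g(3) - 8)² = ((3 + I*√7) - 8)² = (-5 + I*√7)²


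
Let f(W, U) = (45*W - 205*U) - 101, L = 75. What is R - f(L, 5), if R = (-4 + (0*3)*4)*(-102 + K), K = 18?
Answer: -1913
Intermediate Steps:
f(W, U) = -101 - 205*U + 45*W (f(W, U) = (-205*U + 45*W) - 101 = -101 - 205*U + 45*W)
R = 336 (R = (-4 + (0*3)*4)*(-102 + 18) = (-4 + 0*4)*(-84) = (-4 + 0)*(-84) = -4*(-84) = 336)
R - f(L, 5) = 336 - (-101 - 205*5 + 45*75) = 336 - (-101 - 1025 + 3375) = 336 - 1*2249 = 336 - 2249 = -1913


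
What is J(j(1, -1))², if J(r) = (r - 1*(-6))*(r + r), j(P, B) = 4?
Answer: 6400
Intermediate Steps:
J(r) = 2*r*(6 + r) (J(r) = (r + 6)*(2*r) = (6 + r)*(2*r) = 2*r*(6 + r))
J(j(1, -1))² = (2*4*(6 + 4))² = (2*4*10)² = 80² = 6400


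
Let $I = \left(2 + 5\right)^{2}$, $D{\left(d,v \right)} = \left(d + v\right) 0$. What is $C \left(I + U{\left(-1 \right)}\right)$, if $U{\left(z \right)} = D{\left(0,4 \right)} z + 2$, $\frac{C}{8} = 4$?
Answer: $1632$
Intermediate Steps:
$C = 32$ ($C = 8 \cdot 4 = 32$)
$D{\left(d,v \right)} = 0$
$I = 49$ ($I = 7^{2} = 49$)
$U{\left(z \right)} = 2$ ($U{\left(z \right)} = 0 z + 2 = 0 + 2 = 2$)
$C \left(I + U{\left(-1 \right)}\right) = 32 \left(49 + 2\right) = 32 \cdot 51 = 1632$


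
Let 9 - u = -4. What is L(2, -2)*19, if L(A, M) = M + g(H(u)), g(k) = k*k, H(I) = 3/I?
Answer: -6251/169 ≈ -36.988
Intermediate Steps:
u = 13 (u = 9 - 1*(-4) = 9 + 4 = 13)
g(k) = k²
L(A, M) = 9/169 + M (L(A, M) = M + (3/13)² = M + 9/169 = 9/169 + M)
L(2, -2)*19 = (9/169 - 2)*19 = -329/169*19 = -6251/169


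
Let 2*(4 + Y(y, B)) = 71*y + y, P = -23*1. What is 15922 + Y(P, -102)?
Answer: 15090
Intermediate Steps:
P = -23
Y(y, B) = -4 + 36*y (Y(y, B) = -4 + (71*y + y)/2 = -4 + (72*y)/2 = -4 + 36*y)
15922 + Y(P, -102) = 15922 + (-4 + 36*(-23)) = 15922 + (-4 - 828) = 15922 - 832 = 15090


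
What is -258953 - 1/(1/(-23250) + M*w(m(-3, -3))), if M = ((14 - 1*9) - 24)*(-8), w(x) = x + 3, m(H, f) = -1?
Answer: -1830279568297/7067999 ≈ -2.5895e+5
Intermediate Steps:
w(x) = 3 + x
M = 152 (M = ((14 - 9) - 24)*(-8) = (5 - 24)*(-8) = -19*(-8) = 152)
-258953 - 1/(1/(-23250) + M*w(m(-3, -3))) = -258953 - 1/(1/(-23250) + 152*(3 - 1)) = -258953 - 1/(-1/23250 + 152*2) = -258953 - 1/(-1/23250 + 304) = -258953 - 1/7067999/23250 = -258953 - 1*23250/7067999 = -258953 - 23250/7067999 = -1830279568297/7067999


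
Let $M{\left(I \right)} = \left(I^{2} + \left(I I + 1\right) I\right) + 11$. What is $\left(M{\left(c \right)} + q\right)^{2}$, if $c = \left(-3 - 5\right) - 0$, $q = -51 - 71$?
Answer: $321489$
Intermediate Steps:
$q = -122$ ($q = -51 - 71 = -122$)
$c = -8$ ($c = -8 + 0 = -8$)
$M{\left(I \right)} = 11 + I^{2} + I \left(1 + I^{2}\right)$ ($M{\left(I \right)} = \left(I^{2} + \left(I^{2} + 1\right) I\right) + 11 = \left(I^{2} + \left(1 + I^{2}\right) I\right) + 11 = \left(I^{2} + I \left(1 + I^{2}\right)\right) + 11 = 11 + I^{2} + I \left(1 + I^{2}\right)$)
$\left(M{\left(c \right)} + q\right)^{2} = \left(\left(11 - 8 + \left(-8\right)^{2} + \left(-8\right)^{3}\right) - 122\right)^{2} = \left(\left(11 - 8 + 64 - 512\right) - 122\right)^{2} = \left(-445 - 122\right)^{2} = \left(-567\right)^{2} = 321489$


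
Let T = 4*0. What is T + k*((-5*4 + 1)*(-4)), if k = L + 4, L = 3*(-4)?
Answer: -608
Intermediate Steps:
T = 0
L = -12
k = -8 (k = -12 + 4 = -8)
T + k*((-5*4 + 1)*(-4)) = 0 - 8*(-5*4 + 1)*(-4) = 0 - 8*(-20 + 1)*(-4) = 0 - (-152)*(-4) = 0 - 8*76 = 0 - 608 = -608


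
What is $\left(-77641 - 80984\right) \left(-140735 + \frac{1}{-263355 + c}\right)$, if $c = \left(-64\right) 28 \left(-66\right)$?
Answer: $\frac{1079615286317250}{48361} \approx 2.2324 \cdot 10^{10}$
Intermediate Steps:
$c = 118272$ ($c = \left(-1792\right) \left(-66\right) = 118272$)
$\left(-77641 - 80984\right) \left(-140735 + \frac{1}{-263355 + c}\right) = \left(-77641 - 80984\right) \left(-140735 + \frac{1}{-263355 + 118272}\right) = - 158625 \left(-140735 + \frac{1}{-145083}\right) = - 158625 \left(-140735 - \frac{1}{145083}\right) = \left(-158625\right) \left(- \frac{20418256006}{145083}\right) = \frac{1079615286317250}{48361}$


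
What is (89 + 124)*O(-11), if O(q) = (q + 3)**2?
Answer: 13632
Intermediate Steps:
O(q) = (3 + q)**2
(89 + 124)*O(-11) = (89 + 124)*(3 - 11)**2 = 213*(-8)**2 = 213*64 = 13632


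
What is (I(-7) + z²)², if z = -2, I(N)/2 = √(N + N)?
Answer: -40 + 16*I*√14 ≈ -40.0 + 59.867*I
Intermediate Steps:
I(N) = 2*√2*√N (I(N) = 2*√(N + N) = 2*√(2*N) = 2*(√2*√N) = 2*√2*√N)
(I(-7) + z²)² = (2*√2*√(-7) + (-2)²)² = (2*√2*(I*√7) + 4)² = (2*I*√14 + 4)² = (4 + 2*I*√14)²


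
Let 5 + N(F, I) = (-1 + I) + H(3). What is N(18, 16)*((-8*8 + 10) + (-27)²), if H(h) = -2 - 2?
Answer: 4050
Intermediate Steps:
H(h) = -4
N(F, I) = -10 + I (N(F, I) = -5 + ((-1 + I) - 4) = -5 + (-5 + I) = -10 + I)
N(18, 16)*((-8*8 + 10) + (-27)²) = (-10 + 16)*((-8*8 + 10) + (-27)²) = 6*((-64 + 10) + 729) = 6*(-54 + 729) = 6*675 = 4050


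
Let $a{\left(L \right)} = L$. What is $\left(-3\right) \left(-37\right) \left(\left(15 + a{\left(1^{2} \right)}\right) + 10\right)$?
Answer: $2886$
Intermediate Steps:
$\left(-3\right) \left(-37\right) \left(\left(15 + a{\left(1^{2} \right)}\right) + 10\right) = \left(-3\right) \left(-37\right) \left(\left(15 + 1^{2}\right) + 10\right) = 111 \left(\left(15 + 1\right) + 10\right) = 111 \left(16 + 10\right) = 111 \cdot 26 = 2886$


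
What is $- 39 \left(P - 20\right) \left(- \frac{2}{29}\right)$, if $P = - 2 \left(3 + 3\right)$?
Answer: $- \frac{2496}{29} \approx -86.069$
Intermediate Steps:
$P = -12$ ($P = \left(-2\right) 6 = -12$)
$- 39 \left(P - 20\right) \left(- \frac{2}{29}\right) = - 39 \left(-12 - 20\right) \left(- \frac{2}{29}\right) = - 39 \left(-12 - 20\right) \left(\left(-2\right) \frac{1}{29}\right) = \left(-39\right) \left(-32\right) \left(- \frac{2}{29}\right) = 1248 \left(- \frac{2}{29}\right) = - \frac{2496}{29}$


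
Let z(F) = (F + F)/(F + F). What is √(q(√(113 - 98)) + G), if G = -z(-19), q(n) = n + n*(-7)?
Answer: √(-1 - 6*√15) ≈ 4.9232*I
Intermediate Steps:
z(F) = 1 (z(F) = (2*F)/((2*F)) = (2*F)*(1/(2*F)) = 1)
q(n) = -6*n (q(n) = n - 7*n = -6*n)
G = -1 (G = -1*1 = -1)
√(q(√(113 - 98)) + G) = √(-6*√(113 - 98) - 1) = √(-6*√15 - 1) = √(-1 - 6*√15)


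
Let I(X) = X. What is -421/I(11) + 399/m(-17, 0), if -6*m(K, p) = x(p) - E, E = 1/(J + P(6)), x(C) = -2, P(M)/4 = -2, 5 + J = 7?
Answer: 13943/11 ≈ 1267.5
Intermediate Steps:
J = 2 (J = -5 + 7 = 2)
P(M) = -8 (P(M) = 4*(-2) = -8)
E = -⅙ (E = 1/(2 - 8) = 1/(-6) = -⅙ ≈ -0.16667)
m(K, p) = 11/36 (m(K, p) = -(-2 - 1*(-⅙))/6 = -(-2 + ⅙)/6 = -⅙*(-11/6) = 11/36)
-421/I(11) + 399/m(-17, 0) = -421/11 + 399/(11/36) = -421*1/11 + 399*(36/11) = -421/11 + 14364/11 = 13943/11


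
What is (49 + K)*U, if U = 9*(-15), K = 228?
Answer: -37395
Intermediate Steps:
U = -135
(49 + K)*U = (49 + 228)*(-135) = 277*(-135) = -37395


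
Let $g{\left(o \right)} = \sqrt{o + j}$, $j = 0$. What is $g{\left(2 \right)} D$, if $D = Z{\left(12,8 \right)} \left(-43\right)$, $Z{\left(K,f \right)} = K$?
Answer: $- 516 \sqrt{2} \approx -729.73$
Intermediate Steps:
$g{\left(o \right)} = \sqrt{o}$ ($g{\left(o \right)} = \sqrt{o + 0} = \sqrt{o}$)
$D = -516$ ($D = 12 \left(-43\right) = -516$)
$g{\left(2 \right)} D = \sqrt{2} \left(-516\right) = - 516 \sqrt{2}$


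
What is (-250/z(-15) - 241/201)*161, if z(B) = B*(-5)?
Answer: -146671/201 ≈ -729.71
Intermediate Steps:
z(B) = -5*B
(-250/z(-15) - 241/201)*161 = (-250/((-5*(-15))) - 241/201)*161 = (-250/75 - 241*1/201)*161 = (-250*1/75 - 241/201)*161 = (-10/3 - 241/201)*161 = -911/201*161 = -146671/201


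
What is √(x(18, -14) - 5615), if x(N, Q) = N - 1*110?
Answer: I*√5707 ≈ 75.545*I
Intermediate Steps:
x(N, Q) = -110 + N (x(N, Q) = N - 110 = -110 + N)
√(x(18, -14) - 5615) = √((-110 + 18) - 5615) = √(-92 - 5615) = √(-5707) = I*√5707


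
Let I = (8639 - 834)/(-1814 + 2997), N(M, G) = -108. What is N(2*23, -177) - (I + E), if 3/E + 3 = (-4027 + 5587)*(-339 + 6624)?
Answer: -63295210202/552325631 ≈ -114.60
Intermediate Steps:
E = 1/3268199 (E = 3/(-3 + (-4027 + 5587)*(-339 + 6624)) = 3/(-3 + 1560*6285) = 3/(-3 + 9804600) = 3/9804597 = 3*(1/9804597) = 1/3268199 ≈ 3.0598e-7)
I = 1115/169 (I = 7805/1183 = 7805*(1/1183) = 1115/169 ≈ 6.5976)
N(2*23, -177) - (I + E) = -108 - (1115/169 + 1/3268199) = -108 - 1*3644042054/552325631 = -108 - 3644042054/552325631 = -63295210202/552325631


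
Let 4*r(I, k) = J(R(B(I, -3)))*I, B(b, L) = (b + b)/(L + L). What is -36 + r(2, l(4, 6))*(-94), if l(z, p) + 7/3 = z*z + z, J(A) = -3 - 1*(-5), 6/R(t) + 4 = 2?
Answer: -130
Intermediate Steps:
B(b, L) = b/L (B(b, L) = (2*b)/((2*L)) = (2*b)*(1/(2*L)) = b/L)
R(t) = -3 (R(t) = 6/(-4 + 2) = 6/(-2) = 6*(-½) = -3)
J(A) = 2 (J(A) = -3 + 5 = 2)
l(z, p) = -7/3 + z + z² (l(z, p) = -7/3 + (z*z + z) = -7/3 + (z² + z) = -7/3 + (z + z²) = -7/3 + z + z²)
r(I, k) = I/2 (r(I, k) = (2*I)/4 = I/2)
-36 + r(2, l(4, 6))*(-94) = -36 + ((½)*2)*(-94) = -36 + 1*(-94) = -36 - 94 = -130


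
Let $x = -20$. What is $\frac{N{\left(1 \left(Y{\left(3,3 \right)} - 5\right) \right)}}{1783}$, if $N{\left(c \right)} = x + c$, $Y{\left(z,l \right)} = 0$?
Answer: $- \frac{25}{1783} \approx -0.014021$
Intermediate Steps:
$N{\left(c \right)} = -20 + c$
$\frac{N{\left(1 \left(Y{\left(3,3 \right)} - 5\right) \right)}}{1783} = \frac{-20 + 1 \left(0 - 5\right)}{1783} = \left(-20 + 1 \left(-5\right)\right) \frac{1}{1783} = \left(-20 - 5\right) \frac{1}{1783} = \left(-25\right) \frac{1}{1783} = - \frac{25}{1783}$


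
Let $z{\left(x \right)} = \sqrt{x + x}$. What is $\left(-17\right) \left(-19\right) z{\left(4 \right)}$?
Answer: $646 \sqrt{2} \approx 913.58$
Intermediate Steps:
$z{\left(x \right)} = \sqrt{2} \sqrt{x}$ ($z{\left(x \right)} = \sqrt{2 x} = \sqrt{2} \sqrt{x}$)
$\left(-17\right) \left(-19\right) z{\left(4 \right)} = \left(-17\right) \left(-19\right) \sqrt{2} \sqrt{4} = 323 \sqrt{2} \cdot 2 = 323 \cdot 2 \sqrt{2} = 646 \sqrt{2}$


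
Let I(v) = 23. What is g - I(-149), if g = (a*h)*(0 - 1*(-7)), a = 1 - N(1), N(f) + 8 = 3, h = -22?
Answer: -947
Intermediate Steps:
N(f) = -5 (N(f) = -8 + 3 = -5)
a = 6 (a = 1 - 1*(-5) = 1 + 5 = 6)
g = -924 (g = (6*(-22))*(0 - 1*(-7)) = -132*(0 + 7) = -132*7 = -924)
g - I(-149) = -924 - 1*23 = -924 - 23 = -947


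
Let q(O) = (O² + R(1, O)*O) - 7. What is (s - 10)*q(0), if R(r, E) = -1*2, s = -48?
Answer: 406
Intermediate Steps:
R(r, E) = -2
q(O) = -7 + O² - 2*O (q(O) = (O² - 2*O) - 7 = -7 + O² - 2*O)
(s - 10)*q(0) = (-48 - 10)*(-7 + 0² - 2*0) = -58*(-7 + 0 + 0) = -58*(-7) = 406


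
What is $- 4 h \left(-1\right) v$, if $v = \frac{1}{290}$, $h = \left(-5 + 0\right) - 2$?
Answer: $- \frac{14}{145} \approx -0.096552$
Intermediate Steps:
$h = -7$ ($h = -5 - 2 = -7$)
$v = \frac{1}{290} \approx 0.0034483$
$- 4 h \left(-1\right) v = \left(-4\right) \left(-7\right) \left(-1\right) \frac{1}{290} = 28 \left(-1\right) \frac{1}{290} = \left(-28\right) \frac{1}{290} = - \frac{14}{145}$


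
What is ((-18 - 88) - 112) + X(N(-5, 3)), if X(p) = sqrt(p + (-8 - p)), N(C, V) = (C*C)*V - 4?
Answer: -218 + 2*I*sqrt(2) ≈ -218.0 + 2.8284*I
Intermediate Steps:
N(C, V) = -4 + V*C**2 (N(C, V) = C**2*V - 4 = V*C**2 - 4 = -4 + V*C**2)
X(p) = 2*I*sqrt(2) (X(p) = sqrt(-8) = 2*I*sqrt(2))
((-18 - 88) - 112) + X(N(-5, 3)) = ((-18 - 88) - 112) + 2*I*sqrt(2) = (-106 - 112) + 2*I*sqrt(2) = -218 + 2*I*sqrt(2)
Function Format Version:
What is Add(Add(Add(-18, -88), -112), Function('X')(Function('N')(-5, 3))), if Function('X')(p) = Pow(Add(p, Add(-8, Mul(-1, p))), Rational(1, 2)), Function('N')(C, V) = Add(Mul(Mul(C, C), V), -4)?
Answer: Add(-218, Mul(2, I, Pow(2, Rational(1, 2)))) ≈ Add(-218.00, Mul(2.8284, I))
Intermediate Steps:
Function('N')(C, V) = Add(-4, Mul(V, Pow(C, 2))) (Function('N')(C, V) = Add(Mul(Pow(C, 2), V), -4) = Add(Mul(V, Pow(C, 2)), -4) = Add(-4, Mul(V, Pow(C, 2))))
Function('X')(p) = Mul(2, I, Pow(2, Rational(1, 2))) (Function('X')(p) = Pow(-8, Rational(1, 2)) = Mul(2, I, Pow(2, Rational(1, 2))))
Add(Add(Add(-18, -88), -112), Function('X')(Function('N')(-5, 3))) = Add(Add(Add(-18, -88), -112), Mul(2, I, Pow(2, Rational(1, 2)))) = Add(Add(-106, -112), Mul(2, I, Pow(2, Rational(1, 2)))) = Add(-218, Mul(2, I, Pow(2, Rational(1, 2))))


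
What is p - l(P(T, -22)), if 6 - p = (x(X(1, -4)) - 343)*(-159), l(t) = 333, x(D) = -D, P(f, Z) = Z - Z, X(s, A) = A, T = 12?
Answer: -54228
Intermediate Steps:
P(f, Z) = 0
p = -53895 (p = 6 - (-1*(-4) - 343)*(-159) = 6 - (4 - 343)*(-159) = 6 - (-339)*(-159) = 6 - 1*53901 = 6 - 53901 = -53895)
p - l(P(T, -22)) = -53895 - 1*333 = -53895 - 333 = -54228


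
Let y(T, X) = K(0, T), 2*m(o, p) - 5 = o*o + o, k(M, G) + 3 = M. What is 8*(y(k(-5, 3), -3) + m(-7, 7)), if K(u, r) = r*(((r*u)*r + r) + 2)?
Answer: 572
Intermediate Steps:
k(M, G) = -3 + M
m(o, p) = 5/2 + o/2 + o²/2 (m(o, p) = 5/2 + (o*o + o)/2 = 5/2 + (o² + o)/2 = 5/2 + (o + o²)/2 = 5/2 + (o/2 + o²/2) = 5/2 + o/2 + o²/2)
K(u, r) = r*(2 + r + u*r²) (K(u, r) = r*((u*r² + r) + 2) = r*((r + u*r²) + 2) = r*(2 + r + u*r²))
y(T, X) = T*(2 + T) (y(T, X) = T*(2 + T + 0*T²) = T*(2 + T + 0) = T*(2 + T))
8*(y(k(-5, 3), -3) + m(-7, 7)) = 8*((-3 - 5)*(2 + (-3 - 5)) + (5/2 + (½)*(-7) + (½)*(-7)²)) = 8*(-8*(2 - 8) + (5/2 - 7/2 + (½)*49)) = 8*(-8*(-6) + (5/2 - 7/2 + 49/2)) = 8*(48 + 47/2) = 8*(143/2) = 572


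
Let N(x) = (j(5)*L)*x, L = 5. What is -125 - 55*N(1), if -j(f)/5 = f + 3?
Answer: 10875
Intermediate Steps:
j(f) = -15 - 5*f (j(f) = -5*(f + 3) = -5*(3 + f) = -15 - 5*f)
N(x) = -200*x (N(x) = ((-15 - 5*5)*5)*x = ((-15 - 25)*5)*x = (-40*5)*x = -200*x)
-125 - 55*N(1) = -125 - (-11000) = -125 - 55*(-200) = -125 + 11000 = 10875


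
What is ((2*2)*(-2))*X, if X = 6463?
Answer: -51704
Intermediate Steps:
((2*2)*(-2))*X = ((2*2)*(-2))*6463 = (4*(-2))*6463 = -8*6463 = -51704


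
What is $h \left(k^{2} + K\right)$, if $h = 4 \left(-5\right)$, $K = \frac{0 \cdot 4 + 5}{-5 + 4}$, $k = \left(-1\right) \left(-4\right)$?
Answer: $-220$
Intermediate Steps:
$k = 4$
$K = -5$ ($K = \frac{0 + 5}{-1} = 5 \left(-1\right) = -5$)
$h = -20$
$h \left(k^{2} + K\right) = - 20 \left(4^{2} - 5\right) = - 20 \left(16 - 5\right) = \left(-20\right) 11 = -220$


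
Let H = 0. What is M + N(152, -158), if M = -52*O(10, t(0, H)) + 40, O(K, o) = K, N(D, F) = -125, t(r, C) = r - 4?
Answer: -605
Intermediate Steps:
t(r, C) = -4 + r
M = -480 (M = -52*10 + 40 = -520 + 40 = -480)
M + N(152, -158) = -480 - 125 = -605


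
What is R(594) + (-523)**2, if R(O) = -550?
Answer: 272979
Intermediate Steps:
R(594) + (-523)**2 = -550 + (-523)**2 = -550 + 273529 = 272979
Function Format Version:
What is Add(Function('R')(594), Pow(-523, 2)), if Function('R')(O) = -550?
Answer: 272979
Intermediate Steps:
Add(Function('R')(594), Pow(-523, 2)) = Add(-550, Pow(-523, 2)) = Add(-550, 273529) = 272979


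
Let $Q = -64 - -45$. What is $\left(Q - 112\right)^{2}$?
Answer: $17161$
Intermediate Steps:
$Q = -19$ ($Q = -64 + 45 = -19$)
$\left(Q - 112\right)^{2} = \left(-19 - 112\right)^{2} = \left(-131\right)^{2} = 17161$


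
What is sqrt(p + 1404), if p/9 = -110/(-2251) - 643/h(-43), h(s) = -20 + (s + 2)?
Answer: 3*sqrt(3140936809509)/137311 ≈ 38.721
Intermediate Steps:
h(s) = -18 + s (h(s) = -20 + (2 + s) = -18 + s)
p = 13086927/137311 (p = 9*(-110/(-2251) - 643/(-18 - 43)) = 9*(-110*(-1/2251) - 643/(-61)) = 9*(110/2251 - 643*(-1/61)) = 9*(110/2251 + 643/61) = 9*(1454103/137311) = 13086927/137311 ≈ 95.309)
sqrt(p + 1404) = sqrt(13086927/137311 + 1404) = sqrt(205871571/137311) = 3*sqrt(3140936809509)/137311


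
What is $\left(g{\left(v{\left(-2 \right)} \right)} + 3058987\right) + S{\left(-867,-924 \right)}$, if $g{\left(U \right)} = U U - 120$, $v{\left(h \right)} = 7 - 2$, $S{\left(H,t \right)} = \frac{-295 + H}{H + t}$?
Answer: $\frac{5478476734}{1791} \approx 3.0589 \cdot 10^{6}$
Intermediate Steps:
$S{\left(H,t \right)} = \frac{-295 + H}{H + t}$
$v{\left(h \right)} = 5$
$g{\left(U \right)} = -120 + U^{2}$ ($g{\left(U \right)} = U^{2} - 120 = -120 + U^{2}$)
$\left(g{\left(v{\left(-2 \right)} \right)} + 3058987\right) + S{\left(-867,-924 \right)} = \left(\left(-120 + 5^{2}\right) + 3058987\right) + \frac{-295 - 867}{-867 - 924} = \left(\left(-120 + 25\right) + 3058987\right) + \frac{1}{-1791} \left(-1162\right) = \left(-95 + 3058987\right) - - \frac{1162}{1791} = 3058892 + \frac{1162}{1791} = \frac{5478476734}{1791}$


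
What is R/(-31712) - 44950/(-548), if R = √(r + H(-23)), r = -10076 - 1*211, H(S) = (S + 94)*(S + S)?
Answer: 22475/274 - I*√13553/31712 ≈ 82.026 - 0.0036711*I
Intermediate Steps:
H(S) = 2*S*(94 + S) (H(S) = (94 + S)*(2*S) = 2*S*(94 + S))
r = -10287 (r = -10076 - 211 = -10287)
R = I*√13553 (R = √(-10287 + 2*(-23)*(94 - 23)) = √(-10287 + 2*(-23)*71) = √(-10287 - 3266) = √(-13553) = I*√13553 ≈ 116.42*I)
R/(-31712) - 44950/(-548) = (I*√13553)/(-31712) - 44950/(-548) = (I*√13553)*(-1/31712) - 44950*(-1/548) = -I*√13553/31712 + 22475/274 = 22475/274 - I*√13553/31712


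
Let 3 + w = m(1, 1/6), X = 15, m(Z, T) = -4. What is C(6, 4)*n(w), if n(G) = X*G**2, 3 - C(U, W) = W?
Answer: -735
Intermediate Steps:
C(U, W) = 3 - W
w = -7 (w = -3 - 4 = -7)
n(G) = 15*G**2
C(6, 4)*n(w) = (3 - 1*4)*(15*(-7)**2) = (3 - 4)*(15*49) = -1*735 = -735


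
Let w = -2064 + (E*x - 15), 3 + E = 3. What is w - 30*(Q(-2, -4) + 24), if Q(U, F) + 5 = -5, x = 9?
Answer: -2499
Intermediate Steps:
E = 0 (E = -3 + 3 = 0)
Q(U, F) = -10 (Q(U, F) = -5 - 5 = -10)
w = -2079 (w = -2064 + (0*9 - 15) = -2064 + (0 - 15) = -2064 - 15 = -2079)
w - 30*(Q(-2, -4) + 24) = -2079 - 30*(-10 + 24) = -2079 - 30*14 = -2079 - 420 = -2499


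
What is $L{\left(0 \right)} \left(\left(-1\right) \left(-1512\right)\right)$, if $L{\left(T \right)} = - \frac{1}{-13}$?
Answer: $\frac{1512}{13} \approx 116.31$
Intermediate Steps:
$L{\left(T \right)} = \frac{1}{13}$ ($L{\left(T \right)} = \left(-1\right) \left(- \frac{1}{13}\right) = \frac{1}{13}$)
$L{\left(0 \right)} \left(\left(-1\right) \left(-1512\right)\right) = \frac{\left(-1\right) \left(-1512\right)}{13} = \frac{1}{13} \cdot 1512 = \frac{1512}{13}$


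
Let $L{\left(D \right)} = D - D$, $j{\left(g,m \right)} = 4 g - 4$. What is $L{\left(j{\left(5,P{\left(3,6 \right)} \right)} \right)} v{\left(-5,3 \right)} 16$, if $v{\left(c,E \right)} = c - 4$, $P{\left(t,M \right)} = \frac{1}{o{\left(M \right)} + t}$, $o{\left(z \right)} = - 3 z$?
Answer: $0$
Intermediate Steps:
$P{\left(t,M \right)} = \frac{1}{t - 3 M}$ ($P{\left(t,M \right)} = \frac{1}{- 3 M + t} = \frac{1}{t - 3 M}$)
$j{\left(g,m \right)} = -4 + 4 g$
$v{\left(c,E \right)} = -4 + c$
$L{\left(D \right)} = 0$
$L{\left(j{\left(5,P{\left(3,6 \right)} \right)} \right)} v{\left(-5,3 \right)} 16 = 0 \left(-4 - 5\right) 16 = 0 \left(-9\right) 16 = 0 \cdot 16 = 0$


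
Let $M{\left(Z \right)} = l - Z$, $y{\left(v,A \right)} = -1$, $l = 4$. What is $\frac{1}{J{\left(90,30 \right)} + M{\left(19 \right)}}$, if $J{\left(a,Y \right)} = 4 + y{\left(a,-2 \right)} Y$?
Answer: $- \frac{1}{41} \approx -0.02439$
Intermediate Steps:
$M{\left(Z \right)} = 4 - Z$
$J{\left(a,Y \right)} = 4 - Y$
$\frac{1}{J{\left(90,30 \right)} + M{\left(19 \right)}} = \frac{1}{\left(4 - 30\right) + \left(4 - 19\right)} = \frac{1}{-26 - 15} = \frac{1}{-41} = - \frac{1}{41}$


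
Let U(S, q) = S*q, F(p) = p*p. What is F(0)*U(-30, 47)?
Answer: 0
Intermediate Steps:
F(p) = p**2
F(0)*U(-30, 47) = 0**2*(-30*47) = 0*(-1410) = 0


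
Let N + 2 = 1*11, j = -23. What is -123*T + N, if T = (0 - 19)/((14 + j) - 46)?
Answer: -1842/55 ≈ -33.491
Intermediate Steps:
N = 9 (N = -2 + 1*11 = -2 + 11 = 9)
T = 19/55 (T = (0 - 19)/((14 - 23) - 46) = -19/(-9 - 46) = -19/(-55) = -19*(-1/55) = 19/55 ≈ 0.34545)
-123*T + N = -123*19/55 + 9 = -2337/55 + 9 = -1842/55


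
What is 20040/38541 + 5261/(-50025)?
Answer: 9192377/22161075 ≈ 0.41480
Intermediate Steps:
20040/38541 + 5261/(-50025) = 20040*(1/38541) + 5261*(-1/50025) = 6680/12847 - 5261/50025 = 9192377/22161075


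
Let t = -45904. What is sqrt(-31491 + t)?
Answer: I*sqrt(77395) ≈ 278.2*I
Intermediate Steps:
sqrt(-31491 + t) = sqrt(-31491 - 45904) = sqrt(-77395) = I*sqrt(77395)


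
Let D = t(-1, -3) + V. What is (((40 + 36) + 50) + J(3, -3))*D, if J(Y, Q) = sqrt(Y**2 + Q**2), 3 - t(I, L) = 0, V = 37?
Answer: 5040 + 120*sqrt(2) ≈ 5209.7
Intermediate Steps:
t(I, L) = 3 (t(I, L) = 3 - 1*0 = 3 + 0 = 3)
J(Y, Q) = sqrt(Q**2 + Y**2)
D = 40 (D = 3 + 37 = 40)
(((40 + 36) + 50) + J(3, -3))*D = (((40 + 36) + 50) + sqrt((-3)**2 + 3**2))*40 = ((76 + 50) + sqrt(9 + 9))*40 = (126 + sqrt(18))*40 = (126 + 3*sqrt(2))*40 = 5040 + 120*sqrt(2)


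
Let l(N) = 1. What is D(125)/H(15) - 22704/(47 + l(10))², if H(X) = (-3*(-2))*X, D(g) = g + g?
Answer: -1019/144 ≈ -7.0764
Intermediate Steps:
D(g) = 2*g
H(X) = 6*X
D(125)/H(15) - 22704/(47 + l(10))² = (2*125)/((6*15)) - 22704/(47 + 1)² = 250/90 - 22704/(48²) = 250*(1/90) - 22704/2304 = 25/9 - 22704*1/2304 = 25/9 - 473/48 = -1019/144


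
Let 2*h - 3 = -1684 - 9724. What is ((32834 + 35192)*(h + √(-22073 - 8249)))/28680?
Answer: -77583653/5736 + 34013*I*√30322/14340 ≈ -13526.0 + 413.02*I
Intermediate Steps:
h = -11405/2 (h = 3/2 + (-1684 - 9724)/2 = 3/2 + (½)*(-11408) = 3/2 - 5704 = -11405/2 ≈ -5702.5)
((32834 + 35192)*(h + √(-22073 - 8249)))/28680 = ((32834 + 35192)*(-11405/2 + √(-22073 - 8249)))/28680 = (68026*(-11405/2 + √(-30322)))*(1/28680) = (68026*(-11405/2 + I*√30322))*(1/28680) = (-387918265 + 68026*I*√30322)*(1/28680) = -77583653/5736 + 34013*I*√30322/14340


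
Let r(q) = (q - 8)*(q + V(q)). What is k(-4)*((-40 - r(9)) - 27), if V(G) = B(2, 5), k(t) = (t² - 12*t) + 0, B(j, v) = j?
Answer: -4992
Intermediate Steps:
k(t) = t² - 12*t
V(G) = 2
r(q) = (-8 + q)*(2 + q) (r(q) = (q - 8)*(q + 2) = (-8 + q)*(2 + q))
k(-4)*((-40 - r(9)) - 27) = (-4*(-12 - 4))*((-40 - (-16 + 9² - 6*9)) - 27) = (-4*(-16))*((-40 - (-16 + 81 - 54)) - 27) = 64*((-40 - 1*11) - 27) = 64*((-40 - 11) - 27) = 64*(-51 - 27) = 64*(-78) = -4992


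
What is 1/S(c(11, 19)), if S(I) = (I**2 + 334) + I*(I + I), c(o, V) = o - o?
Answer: 1/334 ≈ 0.0029940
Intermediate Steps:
c(o, V) = 0
S(I) = 334 + 3*I**2 (S(I) = (334 + I**2) + I*(2*I) = (334 + I**2) + 2*I**2 = 334 + 3*I**2)
1/S(c(11, 19)) = 1/(334 + 3*0**2) = 1/(334 + 3*0) = 1/(334 + 0) = 1/334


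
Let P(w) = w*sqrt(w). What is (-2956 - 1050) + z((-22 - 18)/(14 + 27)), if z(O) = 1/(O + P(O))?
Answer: (-320480*sqrt(410) + 6571521*I)/(40*(-41*I + 2*sqrt(410))) ≈ -4006.5 + 0.51246*I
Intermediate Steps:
P(w) = w**(3/2)
z(O) = 1/(O + O**(3/2))
(-2956 - 1050) + z((-22 - 18)/(14 + 27)) = (-2956 - 1050) + 1/((-22 - 18)/(14 + 27) + ((-22 - 18)/(14 + 27))**(3/2)) = -4006 + 1/(-40/41 + (-40/41)**(3/2)) = -4006 + 1/(-40/41 - 80*I*sqrt(410)/1681)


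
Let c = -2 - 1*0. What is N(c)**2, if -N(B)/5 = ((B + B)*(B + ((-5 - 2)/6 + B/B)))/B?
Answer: 4225/9 ≈ 469.44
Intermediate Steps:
c = -2 (c = -2 + 0 = -2)
N(B) = 5/3 - 10*B (N(B) = -5*(B + B)*(B + ((-5 - 2)/6 + B/B))/B = -5*(2*B)*(B + (-7*1/6 + 1))/B = -5*(2*B)*(B + (-7/6 + 1))/B = -5*(2*B)*(B - 1/6)/B = -5*(2*B)*(-1/6 + B)/B = -5*2*B*(-1/6 + B)/B = -5*(-1/3 + 2*B) = 5/3 - 10*B)
N(c)**2 = (5/3 - 10*(-2))**2 = (5/3 + 20)**2 = (65/3)**2 = 4225/9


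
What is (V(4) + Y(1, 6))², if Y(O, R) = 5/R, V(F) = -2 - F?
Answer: 961/36 ≈ 26.694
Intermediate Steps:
(V(4) + Y(1, 6))² = ((-2 - 1*4) + 5/6)² = ((-2 - 4) + 5*(⅙))² = (-6 + ⅚)² = (-31/6)² = 961/36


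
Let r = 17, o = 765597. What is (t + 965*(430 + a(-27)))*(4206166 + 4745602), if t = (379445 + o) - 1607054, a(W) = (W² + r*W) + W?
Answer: 1677856731544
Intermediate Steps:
a(W) = W² + 18*W (a(W) = (W² + 17*W) + W = W² + 18*W)
t = -462012 (t = (379445 + 765597) - 1607054 = 1145042 - 1607054 = -462012)
(t + 965*(430 + a(-27)))*(4206166 + 4745602) = (-462012 + 965*(430 - 27*(18 - 27)))*(4206166 + 4745602) = (-462012 + 965*(430 - 27*(-9)))*8951768 = (-462012 + 965*(430 + 243))*8951768 = (-462012 + 965*673)*8951768 = (-462012 + 649445)*8951768 = 187433*8951768 = 1677856731544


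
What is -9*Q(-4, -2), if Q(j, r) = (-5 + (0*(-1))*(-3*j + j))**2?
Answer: -225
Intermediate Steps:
Q(j, r) = 25 (Q(j, r) = (-5 + 0*(-2*j))**2 = (-5 + 0)**2 = (-5)**2 = 25)
-9*Q(-4, -2) = -9*25 = -225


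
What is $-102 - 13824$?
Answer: $-13926$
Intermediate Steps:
$-102 - 13824 = -13926$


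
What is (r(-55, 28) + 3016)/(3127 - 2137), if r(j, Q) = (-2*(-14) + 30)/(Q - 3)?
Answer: 37729/12375 ≈ 3.0488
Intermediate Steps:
r(j, Q) = 58/(-3 + Q) (r(j, Q) = (28 + 30)/(-3 + Q) = 58/(-3 + Q))
(r(-55, 28) + 3016)/(3127 - 2137) = (58/(-3 + 28) + 3016)/(3127 - 2137) = (58/25 + 3016)/990 = (58*(1/25) + 3016)*(1/990) = (58/25 + 3016)*(1/990) = (75458/25)*(1/990) = 37729/12375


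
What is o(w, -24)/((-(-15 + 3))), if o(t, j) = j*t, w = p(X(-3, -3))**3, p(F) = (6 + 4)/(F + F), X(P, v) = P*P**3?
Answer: -250/531441 ≈ -0.00047042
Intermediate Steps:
X(P, v) = P**4
p(F) = 5/F (p(F) = 10/((2*F)) = 10*(1/(2*F)) = 5/F)
w = 125/531441 (w = (5/((-3)**4))**3 = (5/81)**3 = 125/531441 ≈ 0.00023521)
o(w, -24)/((-(-15 + 3))) = (-24*125/531441)/((-(-15 + 3))) = -1000/(177147*((-1*(-12)))) = -1000/177147/12 = -1000/177147*1/12 = -250/531441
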